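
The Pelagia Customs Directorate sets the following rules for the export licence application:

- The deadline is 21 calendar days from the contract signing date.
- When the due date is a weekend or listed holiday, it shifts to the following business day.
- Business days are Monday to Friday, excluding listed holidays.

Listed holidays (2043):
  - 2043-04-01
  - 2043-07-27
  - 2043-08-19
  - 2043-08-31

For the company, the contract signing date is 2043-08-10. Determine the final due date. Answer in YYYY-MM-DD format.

2043-09-01

Adding 21 calendar days to 2043-08-10 gives 2043-08-31.
2043-08-31 is a listed holiday; the next business day is 2043-09-01 (Tuesday).
The final due date is 2043-09-01.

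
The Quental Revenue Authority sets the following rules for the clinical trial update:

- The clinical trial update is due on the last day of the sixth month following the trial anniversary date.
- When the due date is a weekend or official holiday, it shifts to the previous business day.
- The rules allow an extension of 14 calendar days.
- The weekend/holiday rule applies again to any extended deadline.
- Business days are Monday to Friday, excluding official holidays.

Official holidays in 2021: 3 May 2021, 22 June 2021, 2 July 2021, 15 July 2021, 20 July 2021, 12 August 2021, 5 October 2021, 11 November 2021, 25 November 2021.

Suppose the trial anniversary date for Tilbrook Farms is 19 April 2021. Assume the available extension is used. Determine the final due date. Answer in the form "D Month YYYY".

6 months after 19 April 2021 falls in October 2021; the last day of that month is 31 October 2021.
31 October 2021 is a Sunday; the preceding business day is 29 October 2021 (Friday).
With the 14-day extension, 29 October 2021 becomes 12 November 2021.
12 November 2021 is a Friday and not a listed holiday, so it stands.
Final deadline: 12 November 2021.

12 November 2021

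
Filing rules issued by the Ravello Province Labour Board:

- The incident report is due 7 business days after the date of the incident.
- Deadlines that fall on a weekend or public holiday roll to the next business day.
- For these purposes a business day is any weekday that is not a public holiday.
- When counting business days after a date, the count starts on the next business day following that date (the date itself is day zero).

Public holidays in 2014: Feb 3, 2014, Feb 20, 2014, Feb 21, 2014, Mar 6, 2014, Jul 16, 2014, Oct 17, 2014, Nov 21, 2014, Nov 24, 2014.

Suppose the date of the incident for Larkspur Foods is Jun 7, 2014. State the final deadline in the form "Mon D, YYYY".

Counting 7 business days after Jun 7, 2014 (skipping weekends and listed holidays) reaches Jun 17, 2014.
Since Jun 17, 2014 is a Tuesday and not a holiday, the date is unchanged.
Deadline: Jun 17, 2014.

Jun 17, 2014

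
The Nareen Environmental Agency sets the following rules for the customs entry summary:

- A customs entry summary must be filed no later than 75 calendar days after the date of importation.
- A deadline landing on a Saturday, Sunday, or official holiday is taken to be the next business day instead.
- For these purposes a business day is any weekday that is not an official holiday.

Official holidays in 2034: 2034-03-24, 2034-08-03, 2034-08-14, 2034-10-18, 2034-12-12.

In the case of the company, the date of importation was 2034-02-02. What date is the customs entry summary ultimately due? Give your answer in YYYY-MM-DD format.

2034-04-18

Adding 75 calendar days to 2034-02-02 gives 2034-04-18.
Since 2034-04-18 is a Tuesday and not a holiday, the date is unchanged.
Final deadline: 2034-04-18.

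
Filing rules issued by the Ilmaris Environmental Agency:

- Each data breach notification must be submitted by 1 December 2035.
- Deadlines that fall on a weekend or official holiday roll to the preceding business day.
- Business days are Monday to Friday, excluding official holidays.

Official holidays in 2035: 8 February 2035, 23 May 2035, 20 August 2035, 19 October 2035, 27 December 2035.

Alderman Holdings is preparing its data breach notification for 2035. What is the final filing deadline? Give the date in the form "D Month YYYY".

The stated deadline is 1 December 2035.
Because 1 December 2035 is a Saturday, the deadline becomes 30 November 2035 (Friday).
So the filing is due 30 November 2035.

30 November 2035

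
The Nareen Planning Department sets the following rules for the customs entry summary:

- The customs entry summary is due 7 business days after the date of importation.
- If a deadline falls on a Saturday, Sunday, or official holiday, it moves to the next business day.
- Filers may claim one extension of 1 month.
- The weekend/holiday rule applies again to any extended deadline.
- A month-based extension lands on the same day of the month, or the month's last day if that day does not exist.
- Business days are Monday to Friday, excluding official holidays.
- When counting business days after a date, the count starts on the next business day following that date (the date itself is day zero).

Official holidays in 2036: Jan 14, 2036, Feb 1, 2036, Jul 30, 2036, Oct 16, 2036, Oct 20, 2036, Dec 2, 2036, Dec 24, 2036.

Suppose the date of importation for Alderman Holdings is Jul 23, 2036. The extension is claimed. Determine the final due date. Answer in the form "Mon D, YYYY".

7 business days after Jul 23, 2036, excluding weekends and holidays, is Aug 4, 2036.
Since Aug 4, 2036 is a Monday and not a holiday, the date is unchanged.
The 1 month extension carries Aug 4, 2036 to Sep 4, 2036.
Sep 4, 2036 falls on a Thursday, which is a business day, so no adjustment is needed.
Final deadline: Sep 4, 2036.

Sep 4, 2036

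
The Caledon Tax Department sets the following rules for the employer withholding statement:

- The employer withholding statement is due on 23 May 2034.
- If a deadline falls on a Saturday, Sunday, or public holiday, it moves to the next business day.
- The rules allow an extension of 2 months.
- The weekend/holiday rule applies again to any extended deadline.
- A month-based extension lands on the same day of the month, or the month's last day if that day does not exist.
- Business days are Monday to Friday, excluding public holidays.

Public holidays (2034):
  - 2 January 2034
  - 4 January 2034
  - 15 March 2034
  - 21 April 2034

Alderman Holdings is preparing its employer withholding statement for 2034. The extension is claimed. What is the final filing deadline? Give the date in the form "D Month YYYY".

24 July 2034

Start from the fixed due date, 23 May 2034.
Since 23 May 2034 is a Tuesday and not a holiday, the date is unchanged.
Add 2 months to 23 May 2034: 23 July 2034.
23 July 2034 is a Sunday, so it moves to the next business day, 24 July 2034 (Monday).
Final deadline: 24 July 2034.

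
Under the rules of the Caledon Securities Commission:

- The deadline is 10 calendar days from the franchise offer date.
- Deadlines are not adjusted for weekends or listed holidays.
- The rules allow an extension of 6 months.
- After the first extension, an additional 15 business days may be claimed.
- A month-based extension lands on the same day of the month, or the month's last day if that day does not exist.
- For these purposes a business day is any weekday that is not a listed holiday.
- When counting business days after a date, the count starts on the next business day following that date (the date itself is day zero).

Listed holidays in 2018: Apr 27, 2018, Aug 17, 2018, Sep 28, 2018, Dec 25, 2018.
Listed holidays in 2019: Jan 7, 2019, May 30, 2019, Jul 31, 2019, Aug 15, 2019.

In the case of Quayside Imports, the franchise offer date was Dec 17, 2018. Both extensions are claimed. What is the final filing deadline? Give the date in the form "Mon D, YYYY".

Trigger date Dec 17, 2018 + 10 calendar days = Dec 27, 2018.
Dec 27, 2018 falls on a Thursday. The rules make no weekend/holiday allowance, so it remains Dec 27, 2018.
Applying the 6 months extension: 6 months after Dec 27, 2018 is Jun 27, 2019.
Jun 27, 2019 is a Thursday; no weekend or holiday adjustment applies.
The 15-business-day extension runs from Jun 27, 2019 to Jul 18, 2019.
No adjustment is made for weekends or holidays, so Jul 18, 2019 stands.
Final deadline: Jul 18, 2019.

Jul 18, 2019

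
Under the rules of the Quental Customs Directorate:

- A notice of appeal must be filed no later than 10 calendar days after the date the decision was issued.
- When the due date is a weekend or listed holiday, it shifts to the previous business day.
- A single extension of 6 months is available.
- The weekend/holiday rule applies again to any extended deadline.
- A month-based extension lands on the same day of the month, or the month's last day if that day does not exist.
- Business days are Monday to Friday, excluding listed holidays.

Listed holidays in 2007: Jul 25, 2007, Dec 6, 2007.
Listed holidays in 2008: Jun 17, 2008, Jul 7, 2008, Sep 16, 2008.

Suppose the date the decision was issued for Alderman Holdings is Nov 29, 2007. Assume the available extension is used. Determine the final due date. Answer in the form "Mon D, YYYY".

Jun 6, 2008

10 calendar days after Nov 29, 2007 is Dec 9, 2007.
Dec 9, 2007 is a Sunday; the preceding business day is Dec 7, 2007 (Friday).
The 6 months extension carries Dec 7, 2007 to Jun 7, 2008.
Jun 7, 2008 is a Saturday, so it moves to the preceding business day, Jun 6, 2008 (Friday).
So the filing is due Jun 6, 2008.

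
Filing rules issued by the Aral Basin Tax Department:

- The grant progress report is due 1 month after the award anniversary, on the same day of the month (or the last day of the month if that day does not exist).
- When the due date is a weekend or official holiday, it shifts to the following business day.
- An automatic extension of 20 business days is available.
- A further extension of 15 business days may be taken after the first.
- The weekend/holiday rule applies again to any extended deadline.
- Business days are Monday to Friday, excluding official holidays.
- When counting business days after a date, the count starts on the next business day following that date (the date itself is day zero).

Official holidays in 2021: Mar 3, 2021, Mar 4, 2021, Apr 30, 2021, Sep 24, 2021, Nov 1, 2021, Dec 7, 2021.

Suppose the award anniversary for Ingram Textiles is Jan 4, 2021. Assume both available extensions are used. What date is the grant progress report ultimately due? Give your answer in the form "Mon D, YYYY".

Mar 29, 2021

1 month after Jan 4, 2021, on the same day of the month, is Feb 4, 2021.
Feb 4, 2021 is a Thursday and not a listed holiday, so it stands.
The 20-business-day extension runs from Feb 4, 2021 to Mar 8, 2021.
Mar 8, 2021 (Monday) is already a business day.
Counting 15 further business days from Mar 8, 2021 reaches Mar 29, 2021.
Since Mar 29, 2021 is a Monday and not a holiday, the date is unchanged.
Final deadline: Mar 29, 2021.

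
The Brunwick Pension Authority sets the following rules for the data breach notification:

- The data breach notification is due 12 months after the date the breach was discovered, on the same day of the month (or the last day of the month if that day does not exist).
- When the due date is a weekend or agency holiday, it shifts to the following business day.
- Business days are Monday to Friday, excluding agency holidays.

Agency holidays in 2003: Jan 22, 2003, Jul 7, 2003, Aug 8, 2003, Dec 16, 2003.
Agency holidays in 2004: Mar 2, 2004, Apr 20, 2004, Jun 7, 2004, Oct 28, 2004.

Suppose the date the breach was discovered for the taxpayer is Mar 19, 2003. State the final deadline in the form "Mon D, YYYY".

12 months after Mar 19, 2003, on the same day of the month, is Mar 19, 2004.
Mar 19, 2004 falls on a Friday, which is a business day, so no adjustment is needed.
So the filing is due Mar 19, 2004.

Mar 19, 2004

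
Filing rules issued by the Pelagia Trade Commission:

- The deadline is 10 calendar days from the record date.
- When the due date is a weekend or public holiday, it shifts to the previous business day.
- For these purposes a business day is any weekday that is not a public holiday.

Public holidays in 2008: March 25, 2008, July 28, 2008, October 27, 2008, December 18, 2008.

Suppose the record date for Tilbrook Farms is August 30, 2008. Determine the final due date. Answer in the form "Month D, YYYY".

September 9, 2008

Adding 10 calendar days to August 30, 2008 gives September 9, 2008.
September 9, 2008 (Tuesday) is already a business day.
Deadline: September 9, 2008.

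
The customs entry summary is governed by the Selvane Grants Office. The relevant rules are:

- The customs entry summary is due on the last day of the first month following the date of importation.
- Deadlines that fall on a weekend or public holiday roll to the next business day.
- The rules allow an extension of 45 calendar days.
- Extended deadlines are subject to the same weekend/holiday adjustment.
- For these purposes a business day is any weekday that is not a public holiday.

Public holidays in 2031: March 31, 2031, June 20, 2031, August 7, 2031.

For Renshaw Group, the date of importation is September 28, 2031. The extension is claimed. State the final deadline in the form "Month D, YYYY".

December 15, 2031

The first month after September 28, 2031 is October 2031, whose last day is October 31, 2031.
October 31, 2031 (Friday) is already a business day.
With the 45-day extension, October 31, 2031 becomes December 15, 2031.
December 15, 2031 falls on a Monday, which is a business day, so no adjustment is needed.
Deadline: December 15, 2031.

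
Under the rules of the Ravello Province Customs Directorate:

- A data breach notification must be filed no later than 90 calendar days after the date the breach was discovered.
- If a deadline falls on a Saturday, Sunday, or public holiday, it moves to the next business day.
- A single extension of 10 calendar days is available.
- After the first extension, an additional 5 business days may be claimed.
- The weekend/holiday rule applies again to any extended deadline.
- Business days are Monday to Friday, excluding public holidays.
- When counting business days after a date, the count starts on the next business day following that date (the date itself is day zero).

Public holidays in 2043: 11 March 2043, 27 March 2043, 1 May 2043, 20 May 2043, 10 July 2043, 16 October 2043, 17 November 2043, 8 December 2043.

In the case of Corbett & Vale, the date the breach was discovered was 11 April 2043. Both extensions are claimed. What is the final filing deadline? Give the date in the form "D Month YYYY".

30 July 2043

Trigger date 11 April 2043 + 90 calendar days = 10 July 2043.
Because 10 July 2043 is a listed holiday, the deadline becomes 13 July 2043 (Monday).
Applying the 10-calendar-day extension: 13 July 2043 + 10 days = 23 July 2043.
23 July 2043 falls on a Thursday, which is a business day, so no adjustment is needed.
Applying the 5-business-day extension: 5 business days after 23 July 2043 is 30 July 2043.
30 July 2043 is a Thursday and not a listed holiday, so it stands.
So the filing is due 30 July 2043.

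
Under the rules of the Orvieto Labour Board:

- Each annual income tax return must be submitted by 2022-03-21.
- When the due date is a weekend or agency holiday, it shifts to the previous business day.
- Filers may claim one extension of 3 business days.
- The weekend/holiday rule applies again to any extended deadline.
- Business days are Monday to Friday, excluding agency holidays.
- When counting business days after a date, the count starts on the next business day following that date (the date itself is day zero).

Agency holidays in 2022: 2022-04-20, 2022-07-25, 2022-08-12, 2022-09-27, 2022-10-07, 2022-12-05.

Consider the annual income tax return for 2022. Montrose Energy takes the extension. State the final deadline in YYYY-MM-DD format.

The statutory due date is 2022-03-21.
Since 2022-03-21 is a Monday and not a holiday, the date is unchanged.
Applying the 3-business-day extension: 3 business days after 2022-03-21 is 2022-03-24.
2022-03-24 (Thursday) is already a business day.
So the filing is due 2022-03-24.

2022-03-24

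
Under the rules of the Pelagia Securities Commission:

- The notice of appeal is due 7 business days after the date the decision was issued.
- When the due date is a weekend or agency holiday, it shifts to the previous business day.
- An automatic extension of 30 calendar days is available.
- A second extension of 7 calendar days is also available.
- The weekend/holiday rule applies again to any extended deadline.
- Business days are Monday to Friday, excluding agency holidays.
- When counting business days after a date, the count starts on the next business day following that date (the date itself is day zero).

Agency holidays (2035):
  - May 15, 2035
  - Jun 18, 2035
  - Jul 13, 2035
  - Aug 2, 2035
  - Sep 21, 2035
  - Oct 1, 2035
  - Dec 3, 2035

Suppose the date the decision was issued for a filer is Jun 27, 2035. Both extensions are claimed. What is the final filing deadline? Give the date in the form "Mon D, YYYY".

Counting 7 business days after Jun 27, 2035 (skipping weekends and listed holidays) reaches Jul 6, 2035.
Jul 6, 2035 is a Friday and not a listed holiday, so it stands.
With the 30-day extension, Jul 6, 2035 becomes Aug 5, 2035.
Aug 5, 2035 is a Sunday, so it moves to the preceding business day, Aug 3, 2035 (Friday).
With the 7-day extension, Aug 3, 2035 becomes Aug 10, 2035.
Since Aug 10, 2035 is a Friday and not a holiday, the date is unchanged.
Final deadline: Aug 10, 2035.

Aug 10, 2035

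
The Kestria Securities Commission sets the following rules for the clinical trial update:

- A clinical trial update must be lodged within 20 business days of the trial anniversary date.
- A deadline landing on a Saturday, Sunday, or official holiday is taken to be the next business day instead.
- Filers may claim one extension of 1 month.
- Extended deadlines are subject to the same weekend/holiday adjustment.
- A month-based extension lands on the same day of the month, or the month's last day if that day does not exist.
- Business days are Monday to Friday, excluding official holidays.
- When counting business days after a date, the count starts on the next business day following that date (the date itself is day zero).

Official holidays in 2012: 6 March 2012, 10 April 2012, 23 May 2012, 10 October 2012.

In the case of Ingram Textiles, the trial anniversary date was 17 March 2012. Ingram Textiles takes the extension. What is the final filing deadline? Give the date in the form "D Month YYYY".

20 business days after 17 March 2012, excluding weekends and holidays, is 16 April 2012.
Since 16 April 2012 is a Monday and not a holiday, the date is unchanged.
The 1 month extension carries 16 April 2012 to 16 May 2012.
Since 16 May 2012 is a Wednesday and not a holiday, the date is unchanged.
Deadline: 16 May 2012.

16 May 2012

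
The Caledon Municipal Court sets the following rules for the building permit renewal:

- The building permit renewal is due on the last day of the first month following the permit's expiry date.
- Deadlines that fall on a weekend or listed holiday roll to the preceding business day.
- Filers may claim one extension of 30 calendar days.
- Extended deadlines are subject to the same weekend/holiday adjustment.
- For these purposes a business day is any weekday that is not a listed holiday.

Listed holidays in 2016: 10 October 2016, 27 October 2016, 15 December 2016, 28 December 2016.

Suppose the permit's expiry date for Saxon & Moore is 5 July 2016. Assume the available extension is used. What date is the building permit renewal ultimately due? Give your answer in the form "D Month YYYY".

30 September 2016

The first month after 5 July 2016 is August 2016, whose last day is 31 August 2016.
Since 31 August 2016 is a Wednesday and not a holiday, the date is unchanged.
Applying the 30-calendar-day extension: 31 August 2016 + 30 days = 30 September 2016.
Since 30 September 2016 is a Friday and not a holiday, the date is unchanged.
Deadline: 30 September 2016.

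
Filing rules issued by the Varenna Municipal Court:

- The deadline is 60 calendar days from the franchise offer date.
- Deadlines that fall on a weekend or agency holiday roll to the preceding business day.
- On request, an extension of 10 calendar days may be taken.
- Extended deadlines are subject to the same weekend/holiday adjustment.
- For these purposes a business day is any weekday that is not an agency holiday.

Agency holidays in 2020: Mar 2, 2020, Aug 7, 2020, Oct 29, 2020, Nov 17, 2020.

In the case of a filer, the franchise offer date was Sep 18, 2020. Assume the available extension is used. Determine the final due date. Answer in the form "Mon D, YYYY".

Nov 26, 2020

From Sep 18, 2020, 60 calendar days later is Nov 17, 2020.
Nov 17, 2020 is a listed holiday, so it moves to the preceding business day, Nov 16, 2020 (Monday).
Add the 10 calendar-day extension to Nov 16, 2020: Nov 26, 2020.
Nov 26, 2020 is a Thursday and not a listed holiday, so it stands.
Final deadline: Nov 26, 2020.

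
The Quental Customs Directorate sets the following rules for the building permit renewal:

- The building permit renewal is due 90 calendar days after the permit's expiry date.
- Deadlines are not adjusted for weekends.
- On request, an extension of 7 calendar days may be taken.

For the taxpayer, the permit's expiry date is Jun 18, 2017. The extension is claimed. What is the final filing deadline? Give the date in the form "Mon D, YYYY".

Sep 23, 2017

Trigger date Jun 18, 2017 + 90 calendar days = Sep 16, 2017.
No adjustment is made for weekends or holidays, so Sep 16, 2017 stands.
With the 7-day extension, Sep 16, 2017 becomes Sep 23, 2017.
No adjustment is made for weekends or holidays, so Sep 23, 2017 stands.
So the filing is due Sep 23, 2017.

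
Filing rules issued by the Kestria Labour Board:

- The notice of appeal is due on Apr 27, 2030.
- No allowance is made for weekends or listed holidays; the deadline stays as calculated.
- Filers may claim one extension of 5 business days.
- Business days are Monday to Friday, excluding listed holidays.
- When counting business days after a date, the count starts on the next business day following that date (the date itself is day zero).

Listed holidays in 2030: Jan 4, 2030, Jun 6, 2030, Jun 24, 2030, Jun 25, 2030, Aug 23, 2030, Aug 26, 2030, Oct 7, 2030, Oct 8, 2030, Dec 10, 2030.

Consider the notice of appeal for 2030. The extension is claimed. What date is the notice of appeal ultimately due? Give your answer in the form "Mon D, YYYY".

May 3, 2030

Start from the fixed due date, Apr 27, 2030.
No adjustment is made for weekends or holidays, so Apr 27, 2030 stands.
Counting 5 further business days from Apr 27, 2030 reaches May 3, 2030.
May 3, 2030 falls on a Friday. The rules make no weekend/holiday allowance, so it remains May 3, 2030.
So the filing is due May 3, 2030.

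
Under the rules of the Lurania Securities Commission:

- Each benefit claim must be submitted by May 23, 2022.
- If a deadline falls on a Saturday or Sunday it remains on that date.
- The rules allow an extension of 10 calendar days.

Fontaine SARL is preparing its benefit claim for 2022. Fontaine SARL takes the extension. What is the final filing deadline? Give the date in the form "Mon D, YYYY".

The stated deadline is May 23, 2022.
No adjustment is made for weekends or holidays, so May 23, 2022 stands.
With the 10-day extension, May 23, 2022 becomes Jun 2, 2022.
No adjustment is made for weekends or holidays, so Jun 2, 2022 stands.
Deadline: Jun 2, 2022.

Jun 2, 2022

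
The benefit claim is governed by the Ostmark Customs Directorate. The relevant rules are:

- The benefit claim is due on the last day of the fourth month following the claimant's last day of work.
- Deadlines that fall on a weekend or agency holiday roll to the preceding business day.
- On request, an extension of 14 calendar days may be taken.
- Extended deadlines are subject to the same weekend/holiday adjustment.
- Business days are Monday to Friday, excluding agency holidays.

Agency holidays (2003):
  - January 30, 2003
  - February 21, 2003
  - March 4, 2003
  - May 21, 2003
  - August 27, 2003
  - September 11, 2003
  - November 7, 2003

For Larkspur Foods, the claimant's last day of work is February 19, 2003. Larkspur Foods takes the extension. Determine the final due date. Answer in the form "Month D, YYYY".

The fourth month after February 19, 2003 is June 2003, whose last day is June 30, 2003.
Since June 30, 2003 is a Monday and not a holiday, the date is unchanged.
Add the 14 calendar-day extension to June 30, 2003: July 14, 2003.
Since July 14, 2003 is a Monday and not a holiday, the date is unchanged.
The final due date is July 14, 2003.

July 14, 2003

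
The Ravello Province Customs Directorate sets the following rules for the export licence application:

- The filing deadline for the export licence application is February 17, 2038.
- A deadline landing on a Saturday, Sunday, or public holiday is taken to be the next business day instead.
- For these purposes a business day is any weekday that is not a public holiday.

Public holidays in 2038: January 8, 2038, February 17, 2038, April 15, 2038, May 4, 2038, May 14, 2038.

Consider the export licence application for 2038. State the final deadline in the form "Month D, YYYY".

February 18, 2038

The stated deadline is February 17, 2038.
February 17, 2038 is a listed holiday, so it moves to the next business day, February 18, 2038 (Thursday).
Final deadline: February 18, 2038.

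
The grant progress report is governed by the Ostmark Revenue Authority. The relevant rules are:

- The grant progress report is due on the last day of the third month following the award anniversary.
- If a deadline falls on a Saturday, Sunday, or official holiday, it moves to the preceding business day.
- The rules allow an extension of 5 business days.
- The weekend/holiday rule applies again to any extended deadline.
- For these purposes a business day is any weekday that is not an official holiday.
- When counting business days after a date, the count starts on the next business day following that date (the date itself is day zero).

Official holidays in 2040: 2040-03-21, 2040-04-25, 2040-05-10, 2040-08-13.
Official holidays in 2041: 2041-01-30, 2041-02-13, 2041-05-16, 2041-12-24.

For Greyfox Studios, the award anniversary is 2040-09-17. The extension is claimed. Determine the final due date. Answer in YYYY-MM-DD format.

3 months after 2040-09-17 is December 2040; that month ends on 2040-12-31.
2040-12-31 falls on a Monday, which is a business day, so no adjustment is needed.
Applying the 5-business-day extension: 5 business days after 2040-12-31 is 2041-01-07.
2041-01-07 (Monday) is already a business day.
The final due date is 2041-01-07.

2041-01-07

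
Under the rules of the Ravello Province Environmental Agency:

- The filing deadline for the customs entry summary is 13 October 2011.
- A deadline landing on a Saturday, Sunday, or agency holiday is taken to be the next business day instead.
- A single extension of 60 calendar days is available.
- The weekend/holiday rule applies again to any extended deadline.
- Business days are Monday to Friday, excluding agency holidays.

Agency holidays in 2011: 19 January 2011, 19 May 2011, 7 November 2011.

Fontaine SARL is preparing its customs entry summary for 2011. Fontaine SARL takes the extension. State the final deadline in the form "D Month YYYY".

12 December 2011

The statutory due date is 13 October 2011.
13 October 2011 falls on a Thursday, which is a business day, so no adjustment is needed.
Add the 60 calendar-day extension to 13 October 2011: 12 December 2011.
12 December 2011 falls on a Monday, which is a business day, so no adjustment is needed.
Final deadline: 12 December 2011.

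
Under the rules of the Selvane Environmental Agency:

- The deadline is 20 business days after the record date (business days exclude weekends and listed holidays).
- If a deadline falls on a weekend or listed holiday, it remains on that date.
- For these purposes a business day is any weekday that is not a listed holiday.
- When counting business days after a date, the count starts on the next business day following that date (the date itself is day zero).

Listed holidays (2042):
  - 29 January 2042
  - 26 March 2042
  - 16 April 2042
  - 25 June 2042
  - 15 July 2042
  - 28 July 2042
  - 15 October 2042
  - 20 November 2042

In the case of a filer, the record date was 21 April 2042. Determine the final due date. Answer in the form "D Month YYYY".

20 business days after 21 April 2042, excluding weekends and holidays, is 19 May 2042.
19 May 2042 is a Monday; no weekend or holiday adjustment applies.
Final deadline: 19 May 2042.

19 May 2042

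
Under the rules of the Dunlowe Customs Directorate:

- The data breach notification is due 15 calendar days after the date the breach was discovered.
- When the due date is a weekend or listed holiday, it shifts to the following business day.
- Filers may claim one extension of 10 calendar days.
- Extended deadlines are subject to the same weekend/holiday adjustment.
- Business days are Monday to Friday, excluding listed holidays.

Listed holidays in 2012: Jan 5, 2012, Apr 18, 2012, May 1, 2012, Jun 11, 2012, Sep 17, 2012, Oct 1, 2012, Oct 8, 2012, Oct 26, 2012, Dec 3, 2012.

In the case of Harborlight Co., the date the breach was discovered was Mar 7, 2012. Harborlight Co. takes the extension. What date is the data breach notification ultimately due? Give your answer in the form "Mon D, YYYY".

15 calendar days after Mar 7, 2012 is Mar 22, 2012.
Mar 22, 2012 falls on a Thursday, which is a business day, so no adjustment is needed.
Add the 10 calendar-day extension to Mar 22, 2012: Apr 1, 2012.
Because Apr 1, 2012 is a Sunday, the deadline becomes Apr 2, 2012 (Monday).
The final due date is Apr 2, 2012.

Apr 2, 2012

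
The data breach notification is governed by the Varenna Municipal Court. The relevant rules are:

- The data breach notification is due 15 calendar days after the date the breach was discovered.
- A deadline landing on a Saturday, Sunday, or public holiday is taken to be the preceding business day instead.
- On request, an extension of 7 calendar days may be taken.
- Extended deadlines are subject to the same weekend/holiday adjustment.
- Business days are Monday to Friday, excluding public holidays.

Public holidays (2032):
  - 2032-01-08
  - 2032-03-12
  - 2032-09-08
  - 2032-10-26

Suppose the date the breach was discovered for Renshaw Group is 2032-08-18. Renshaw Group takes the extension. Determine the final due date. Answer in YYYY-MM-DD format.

From 2032-08-18, 15 calendar days later is 2032-09-02.
2032-09-02 (Thursday) is already a business day.
Add the 7 calendar-day extension to 2032-09-02: 2032-09-09.
2032-09-09 (Thursday) is already a business day.
So the filing is due 2032-09-09.

2032-09-09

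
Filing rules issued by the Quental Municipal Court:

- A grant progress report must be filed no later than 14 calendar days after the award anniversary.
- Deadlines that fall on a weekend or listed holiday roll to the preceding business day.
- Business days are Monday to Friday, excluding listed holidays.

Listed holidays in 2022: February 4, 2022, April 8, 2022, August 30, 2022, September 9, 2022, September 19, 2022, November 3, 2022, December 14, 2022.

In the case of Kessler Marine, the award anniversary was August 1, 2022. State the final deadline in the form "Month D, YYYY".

Trigger date August 1, 2022 + 14 calendar days = August 15, 2022.
Since August 15, 2022 is a Monday and not a holiday, the date is unchanged.
Deadline: August 15, 2022.

August 15, 2022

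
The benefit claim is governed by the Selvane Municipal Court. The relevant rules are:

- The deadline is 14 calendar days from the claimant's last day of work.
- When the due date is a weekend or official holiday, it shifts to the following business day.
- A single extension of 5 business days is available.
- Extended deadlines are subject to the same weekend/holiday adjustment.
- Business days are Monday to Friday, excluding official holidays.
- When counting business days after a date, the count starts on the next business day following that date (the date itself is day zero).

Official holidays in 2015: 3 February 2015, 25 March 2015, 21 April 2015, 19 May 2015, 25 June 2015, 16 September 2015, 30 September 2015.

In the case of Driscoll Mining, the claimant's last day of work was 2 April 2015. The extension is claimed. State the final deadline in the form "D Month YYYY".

24 April 2015

Trigger date 2 April 2015 + 14 calendar days = 16 April 2015.
16 April 2015 (Thursday) is already a business day.
Counting 5 further business days from 16 April 2015 reaches 24 April 2015.
24 April 2015 is a Friday and not a listed holiday, so it stands.
Deadline: 24 April 2015.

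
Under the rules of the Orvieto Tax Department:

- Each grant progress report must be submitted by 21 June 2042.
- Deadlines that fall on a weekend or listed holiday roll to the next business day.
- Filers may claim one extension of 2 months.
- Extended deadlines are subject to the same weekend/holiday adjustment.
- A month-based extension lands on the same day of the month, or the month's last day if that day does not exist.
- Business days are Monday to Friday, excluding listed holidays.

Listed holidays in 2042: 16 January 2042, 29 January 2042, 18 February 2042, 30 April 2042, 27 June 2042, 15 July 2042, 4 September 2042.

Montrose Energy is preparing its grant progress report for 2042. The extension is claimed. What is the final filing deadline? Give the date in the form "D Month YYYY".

Start from the fixed due date, 21 June 2042.
Because 21 June 2042 is a Saturday, the deadline becomes 23 June 2042 (Monday).
The 2 months extension carries 23 June 2042 to 23 August 2042.
23 August 2042 is a Saturday; the next business day is 25 August 2042 (Monday).
So the filing is due 25 August 2042.

25 August 2042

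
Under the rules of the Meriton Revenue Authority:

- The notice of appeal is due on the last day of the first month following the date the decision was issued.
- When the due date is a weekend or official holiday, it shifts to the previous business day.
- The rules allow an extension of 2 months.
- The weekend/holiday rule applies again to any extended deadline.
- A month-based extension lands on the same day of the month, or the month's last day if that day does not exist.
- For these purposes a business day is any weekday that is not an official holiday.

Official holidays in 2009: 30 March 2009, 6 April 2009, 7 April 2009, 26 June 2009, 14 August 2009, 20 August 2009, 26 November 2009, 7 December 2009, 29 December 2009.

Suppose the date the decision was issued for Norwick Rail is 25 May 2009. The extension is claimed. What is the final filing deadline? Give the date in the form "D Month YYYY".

The first month after 25 May 2009 is June 2009, whose last day is 30 June 2009.
30 June 2009 (Tuesday) is already a business day.
The 2 months extension carries 30 June 2009 to 30 August 2009.
30 August 2009 is a Sunday; the preceding business day is 28 August 2009 (Friday).
The final due date is 28 August 2009.

28 August 2009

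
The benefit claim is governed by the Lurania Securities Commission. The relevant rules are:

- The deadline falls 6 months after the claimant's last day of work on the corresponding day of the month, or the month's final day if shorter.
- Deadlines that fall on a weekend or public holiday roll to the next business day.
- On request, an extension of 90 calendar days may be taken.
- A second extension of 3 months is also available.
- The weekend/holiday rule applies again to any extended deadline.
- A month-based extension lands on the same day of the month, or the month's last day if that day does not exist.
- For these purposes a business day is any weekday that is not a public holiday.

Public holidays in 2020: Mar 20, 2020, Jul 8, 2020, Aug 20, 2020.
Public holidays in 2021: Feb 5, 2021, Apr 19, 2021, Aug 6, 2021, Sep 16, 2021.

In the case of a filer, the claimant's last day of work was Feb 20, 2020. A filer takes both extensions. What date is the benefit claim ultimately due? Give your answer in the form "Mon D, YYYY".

Feb 19, 2021

Moving 6 months forward from Feb 20, 2020 on the corresponding day gives Aug 20, 2020.
Aug 20, 2020 falls on a listed holiday. Rolling to the next business day gives Aug 21, 2020, a Friday.
With the 90-day extension, Aug 21, 2020 becomes Nov 19, 2020.
Since Nov 19, 2020 is a Thursday and not a holiday, the date is unchanged.
The 3 months extension carries Nov 19, 2020 to Feb 19, 2021.
Since Feb 19, 2021 is a Friday and not a holiday, the date is unchanged.
So the filing is due Feb 19, 2021.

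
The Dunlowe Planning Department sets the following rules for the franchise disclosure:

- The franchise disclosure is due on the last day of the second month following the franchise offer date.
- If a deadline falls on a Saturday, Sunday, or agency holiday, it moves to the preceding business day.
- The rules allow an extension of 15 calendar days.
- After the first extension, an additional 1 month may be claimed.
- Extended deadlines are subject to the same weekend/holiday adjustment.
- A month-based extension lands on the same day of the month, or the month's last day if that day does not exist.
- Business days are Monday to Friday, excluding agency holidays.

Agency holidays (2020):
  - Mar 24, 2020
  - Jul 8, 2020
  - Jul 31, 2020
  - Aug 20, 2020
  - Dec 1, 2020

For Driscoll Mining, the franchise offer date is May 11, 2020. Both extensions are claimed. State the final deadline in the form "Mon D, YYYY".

The second month after May 11, 2020 is July 2020, whose last day is Jul 31, 2020.
Jul 31, 2020 falls on a listed holiday. Rolling to the preceding business day gives Jul 30, 2020, a Thursday.
The 15-calendar-day extension moves the deadline from Jul 30, 2020 to Aug 14, 2020.
Aug 14, 2020 is a Friday and not a listed holiday, so it stands.
Applying the 1 month extension: 1 month after Aug 14, 2020 is Sep 14, 2020.
Sep 14, 2020 is a Monday and not a listed holiday, so it stands.
Final deadline: Sep 14, 2020.

Sep 14, 2020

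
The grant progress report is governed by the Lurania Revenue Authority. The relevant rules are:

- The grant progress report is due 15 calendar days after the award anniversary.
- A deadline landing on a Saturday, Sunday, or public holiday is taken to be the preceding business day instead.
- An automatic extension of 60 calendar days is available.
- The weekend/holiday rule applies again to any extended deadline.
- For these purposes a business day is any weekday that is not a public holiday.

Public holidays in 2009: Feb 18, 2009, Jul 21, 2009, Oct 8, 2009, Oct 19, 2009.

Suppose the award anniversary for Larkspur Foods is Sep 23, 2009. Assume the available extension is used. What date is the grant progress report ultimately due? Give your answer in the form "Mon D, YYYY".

Trigger date Sep 23, 2009 + 15 calendar days = Oct 8, 2009.
Oct 8, 2009 is a listed holiday, so it moves to the preceding business day, Oct 7, 2009 (Wednesday).
Applying the 60-calendar-day extension: Oct 7, 2009 + 60 days = Dec 6, 2009.
Dec 6, 2009 is a Sunday; the preceding business day is Dec 4, 2009 (Friday).
Deadline: Dec 4, 2009.

Dec 4, 2009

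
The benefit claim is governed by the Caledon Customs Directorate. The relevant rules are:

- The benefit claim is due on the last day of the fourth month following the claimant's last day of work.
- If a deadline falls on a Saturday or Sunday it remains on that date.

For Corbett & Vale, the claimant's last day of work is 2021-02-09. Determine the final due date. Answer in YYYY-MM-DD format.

4 months after 2021-02-09 falls in June 2021; the last day of that month is 2021-06-30.
2021-06-30 is a Wednesday; no weekend or holiday adjustment applies.
Final deadline: 2021-06-30.

2021-06-30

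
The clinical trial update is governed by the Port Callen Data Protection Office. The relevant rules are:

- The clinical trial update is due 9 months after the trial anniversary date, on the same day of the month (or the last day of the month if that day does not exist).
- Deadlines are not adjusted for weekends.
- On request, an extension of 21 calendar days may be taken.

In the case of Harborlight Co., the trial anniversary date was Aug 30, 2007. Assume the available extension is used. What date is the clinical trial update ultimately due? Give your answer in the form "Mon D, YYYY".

Moving 9 months forward from Aug 30, 2007 on the corresponding day gives May 30, 2008.
No adjustment is made for weekends or holidays, so May 30, 2008 stands.
Applying the 21-calendar-day extension: May 30, 2008 + 21 days = Jun 20, 2008.
No adjustment is made for weekends or holidays, so Jun 20, 2008 stands.
So the filing is due Jun 20, 2008.

Jun 20, 2008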